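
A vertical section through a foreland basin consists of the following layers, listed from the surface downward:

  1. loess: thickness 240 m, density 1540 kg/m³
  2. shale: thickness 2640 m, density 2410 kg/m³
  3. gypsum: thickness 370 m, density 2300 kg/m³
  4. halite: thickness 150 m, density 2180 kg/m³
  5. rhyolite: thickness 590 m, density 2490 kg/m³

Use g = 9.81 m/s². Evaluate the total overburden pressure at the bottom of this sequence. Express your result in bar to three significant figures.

loess: 1540 kg/m³ × 9.81 m/s² × 240 m = 3.626×10^6 Pa = 36.26 bar
shale: 2410 kg/m³ × 9.81 m/s² × 2640 m = 6.242×10^7 Pa = 624.2 bar
gypsum: 2300 kg/m³ × 9.81 m/s² × 370 m = 8.348×10^6 Pa = 83.48 bar
halite: 2180 kg/m³ × 9.81 m/s² × 150 m = 3.208×10^6 Pa = 32.08 bar
rhyolite: 2490 kg/m³ × 9.81 m/s² × 590 m = 1.441×10^7 Pa = 144.1 bar
Total = 36.26 + 624.2 + 83.48 + 32.08 + 144.1 = 920.09 bar

920 bar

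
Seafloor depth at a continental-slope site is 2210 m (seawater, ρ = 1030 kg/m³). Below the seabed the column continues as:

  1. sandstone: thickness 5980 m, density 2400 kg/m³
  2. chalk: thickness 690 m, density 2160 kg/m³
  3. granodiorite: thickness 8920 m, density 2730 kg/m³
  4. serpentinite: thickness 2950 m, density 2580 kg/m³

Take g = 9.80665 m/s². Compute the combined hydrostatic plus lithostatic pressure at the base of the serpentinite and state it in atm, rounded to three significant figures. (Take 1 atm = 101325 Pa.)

seawater: 1030 kg/m³ × 9.80665 m/s² × 2210 m = 2.232×10^7 Pa = 220.3 atm
sandstone: 2400 kg/m³ × 9.80665 m/s² × 5980 m = 1.407×10^8 Pa = 1389 atm
chalk: 2160 kg/m³ × 9.80665 m/s² × 690 m = 1.462×10^7 Pa = 144.2 atm
granodiorite: 2730 kg/m³ × 9.80665 m/s² × 8920 m = 2.388×10^8 Pa = 2357 atm
serpentinite: 2580 kg/m³ × 9.80665 m/s² × 2950 m = 7.464×10^7 Pa = 736.6 atm
Total = 220.3 + 1389 + 144.2 + 2357 + 736.6 = 4847.1 atm

4850 atm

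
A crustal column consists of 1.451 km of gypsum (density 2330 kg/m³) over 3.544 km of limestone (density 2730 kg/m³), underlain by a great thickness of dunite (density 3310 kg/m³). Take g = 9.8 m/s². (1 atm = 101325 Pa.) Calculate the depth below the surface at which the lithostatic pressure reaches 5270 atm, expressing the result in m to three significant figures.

17500 m

Pressure at base of upper layers: 2330×9.8×1451 + 2730×9.8×3544 = 1.279×10^8 Pa = 1263 atm
Remaining pressure to be supplied by dunite: 5.340×10^8 − 1.279×10^8 = 4.060×10^8 Pa
Additional depth in dunite = 4.060×10^8 Pa / (3310 kg/m³ × 9.8 m/s²) = 12517 m
Total depth = 4995 m + 12517 m = 17512 m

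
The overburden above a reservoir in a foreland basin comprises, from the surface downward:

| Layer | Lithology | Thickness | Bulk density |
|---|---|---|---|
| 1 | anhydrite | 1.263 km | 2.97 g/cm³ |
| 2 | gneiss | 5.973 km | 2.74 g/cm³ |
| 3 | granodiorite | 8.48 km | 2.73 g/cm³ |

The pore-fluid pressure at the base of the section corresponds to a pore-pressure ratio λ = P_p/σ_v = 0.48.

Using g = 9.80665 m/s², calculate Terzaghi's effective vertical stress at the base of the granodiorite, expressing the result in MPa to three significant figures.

Overburden (lithostatic) stress σ_v:
anhydrite: 2970 kg/m³ × 9.80665 m/s² × 1263 m = 3.679×10^7 Pa = 36.79 MPa
gneiss: 2740 kg/m³ × 9.80665 m/s² × 5973 m = 1.605×10^8 Pa = 160.5 MPa
granodiorite: 2730 kg/m³ × 9.80665 m/s² × 8480 m = 2.270×10^8 Pa = 227.0 MPa
Total = 36.79 + 160.5 + 227.0 = 424.31 MPa
Pore pressure P_p = λ·σ_v = 0.48 × 424.3 MPa = 203.7 MPa
Effective stress σ' = σ_v − P_p = 424.3 − 203.7 = 220.64 MPa

221 MPa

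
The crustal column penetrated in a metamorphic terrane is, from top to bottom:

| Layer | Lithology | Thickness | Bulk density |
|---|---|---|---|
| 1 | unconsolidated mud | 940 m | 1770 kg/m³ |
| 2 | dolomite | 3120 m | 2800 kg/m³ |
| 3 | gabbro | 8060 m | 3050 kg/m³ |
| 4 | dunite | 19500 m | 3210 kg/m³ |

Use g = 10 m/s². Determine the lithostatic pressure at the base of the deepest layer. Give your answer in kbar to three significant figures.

9.76 kbar

unconsolidated mud: 1770 kg/m³ × 10 m/s² × 940 m = 1.664×10^7 Pa = 0.1664 kbar
dolomite: 2800 kg/m³ × 10 m/s² × 3120 m = 8.736×10^7 Pa = 0.8736 kbar
gabbro: 3050 kg/m³ × 10 m/s² × 8060 m = 2.458×10^8 Pa = 2.458 kbar
dunite: 3210 kg/m³ × 10 m/s² × 19500 m = 6.260×10^8 Pa = 6.260 kbar
Total = 0.1664 + 0.8736 + 2.458 + 6.260 = 9.7578 kbar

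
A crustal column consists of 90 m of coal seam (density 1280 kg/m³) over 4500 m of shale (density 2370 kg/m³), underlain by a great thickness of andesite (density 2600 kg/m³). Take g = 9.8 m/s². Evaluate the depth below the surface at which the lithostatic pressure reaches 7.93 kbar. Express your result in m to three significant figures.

31600 m

Pressure at base of upper layers: 1280×9.8×90 + 2370×9.8×4500 = 1.056×10^8 Pa = 1.056 kbar
Remaining pressure to be supplied by andesite: 7.930×10^8 − 1.056×10^8 = 6.874×10^8 Pa
Additional depth in andesite = 6.874×10^8 Pa / (2600 kg/m³ × 9.8 m/s²) = 26976 m
Total depth = 4590 m + 26976 m = 31566 m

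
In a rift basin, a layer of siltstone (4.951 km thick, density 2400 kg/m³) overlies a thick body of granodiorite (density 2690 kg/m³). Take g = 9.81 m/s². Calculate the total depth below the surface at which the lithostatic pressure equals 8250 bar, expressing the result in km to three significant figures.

31.8 km

Pressure at base of upper layers: 2400×9.81×4951 = 1.166×10^8 Pa = 1166 bar
Remaining pressure to be supplied by granodiorite: 8.250×10^8 − 1.166×10^8 = 7.084×10^8 Pa
Additional depth in granodiorite = 7.084×10^8 Pa / (2690 kg/m³ × 9.81 m/s²) = 26846 m
Total depth = 4951 m + 26846 m = 31797 m
= 31.797 km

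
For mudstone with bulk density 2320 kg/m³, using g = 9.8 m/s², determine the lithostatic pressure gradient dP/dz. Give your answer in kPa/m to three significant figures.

dP/dz = ρg = 2320 kg/m³ × 9.8 m/s² = 22736 Pa/m
= 22736 Pa/m × (1 kPa/m / 1000.0 Pa/m) = 22.736 kPa/m

22.7 kPa/m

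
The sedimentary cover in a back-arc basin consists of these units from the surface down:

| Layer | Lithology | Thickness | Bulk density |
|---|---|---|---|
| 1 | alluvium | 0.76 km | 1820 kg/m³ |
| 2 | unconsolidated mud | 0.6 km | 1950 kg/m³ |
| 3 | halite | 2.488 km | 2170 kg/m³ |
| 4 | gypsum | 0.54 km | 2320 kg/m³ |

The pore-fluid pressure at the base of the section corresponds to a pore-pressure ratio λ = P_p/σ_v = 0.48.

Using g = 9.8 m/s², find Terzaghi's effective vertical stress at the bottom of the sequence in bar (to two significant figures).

470 bar

Overburden (lithostatic) stress σ_v:
alluvium: 1820 kg/m³ × 9.8 m/s² × 760 m = 1.356×10^7 Pa = 13.56 MPa
unconsolidated mud: 1950 kg/m³ × 9.8 m/s² × 600 m = 1.147×10^7 Pa = 11.47 MPa
halite: 2170 kg/m³ × 9.8 m/s² × 2488 m = 5.291×10^7 Pa = 52.91 MPa
gypsum: 2320 kg/m³ × 9.8 m/s² × 540 m = 1.228×10^7 Pa = 12.28 MPa
Total = 13.56 + 11.47 + 52.91 + 12.28 = 90.209 MPa
Pore pressure P_p = λ·σ_v = 0.48 × 90.21 MPa = 43.30 MPa
Effective stress σ' = σ_v − P_p = 90.21 − 43.30 = 46.908 MPa = 469.08 bar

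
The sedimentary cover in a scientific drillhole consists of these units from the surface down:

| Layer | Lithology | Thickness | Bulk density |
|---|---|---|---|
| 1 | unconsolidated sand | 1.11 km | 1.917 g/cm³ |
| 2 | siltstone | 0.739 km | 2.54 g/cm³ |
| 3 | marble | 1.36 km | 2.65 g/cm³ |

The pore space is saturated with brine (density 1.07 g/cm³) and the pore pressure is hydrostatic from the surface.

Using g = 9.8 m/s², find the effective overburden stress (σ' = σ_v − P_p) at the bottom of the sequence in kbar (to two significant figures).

Overburden (lithostatic) stress σ_v:
unconsolidated sand: 1917 kg/m³ × 9.8 m/s² × 1110 m = 2.085×10^7 Pa = 20.85 MPa
siltstone: 2540 kg/m³ × 9.8 m/s² × 739 m = 1.840×10^7 Pa = 18.40 MPa
marble: 2650 kg/m³ × 9.8 m/s² × 1360 m = 3.532×10^7 Pa = 35.32 MPa
Total = 20.85 + 18.40 + 35.32 = 74.568 MPa
Pore pressure P_p = 1070 kg/m³ × 9.8 m/s² × 3209 m = 3.365×10^7 Pa = 33.65 MPa
Effective stress σ' = σ_v − P_p = 74.57 − 33.65 = 40.918 MPa = 0.40918 kbar

0.41 kbar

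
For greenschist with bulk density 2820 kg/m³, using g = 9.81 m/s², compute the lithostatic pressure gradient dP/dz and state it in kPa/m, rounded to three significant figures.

27.7 kPa/m

dP/dz = ρg = 2820 kg/m³ × 9.81 m/s² = 27664 Pa/m
= 27664 Pa/m × (1 kPa/m / 1000.0 Pa/m) = 27.664 kPa/m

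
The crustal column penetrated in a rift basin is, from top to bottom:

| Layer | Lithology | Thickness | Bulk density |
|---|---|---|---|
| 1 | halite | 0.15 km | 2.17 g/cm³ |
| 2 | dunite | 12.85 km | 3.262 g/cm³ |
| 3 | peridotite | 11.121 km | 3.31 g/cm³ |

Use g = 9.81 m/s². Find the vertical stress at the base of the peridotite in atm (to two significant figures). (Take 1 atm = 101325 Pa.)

halite: 2170 kg/m³ × 9.81 m/s² × 150 m = 3.193×10^6 Pa = 31.51 atm
dunite: 3262 kg/m³ × 9.81 m/s² × 12850 m = 4.112×10^8 Pa = 4058 atm
peridotite: 3310 kg/m³ × 9.81 m/s² × 11121 m = 3.611×10^8 Pa = 3564 atm
Total = 31.51 + 4058 + 3564 = 7653.7 atm

7700 atm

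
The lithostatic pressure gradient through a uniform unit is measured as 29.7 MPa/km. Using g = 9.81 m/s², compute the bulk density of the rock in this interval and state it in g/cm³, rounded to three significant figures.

ρ = (dP/dz)/g = 29.7 MPa/km / 9.81 m/s² = 29700 Pa/m / 9.81 m/s² = 3027.5 kg/m³
= 3.028 g/cm³

3.03 g/cm³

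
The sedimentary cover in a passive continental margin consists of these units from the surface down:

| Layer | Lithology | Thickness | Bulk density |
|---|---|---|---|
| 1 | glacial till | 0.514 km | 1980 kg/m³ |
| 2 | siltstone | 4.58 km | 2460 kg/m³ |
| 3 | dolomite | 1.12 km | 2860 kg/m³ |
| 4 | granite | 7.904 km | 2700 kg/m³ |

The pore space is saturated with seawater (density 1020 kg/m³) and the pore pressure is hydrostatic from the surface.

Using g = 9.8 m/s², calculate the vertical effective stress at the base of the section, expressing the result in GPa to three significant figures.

0.220 GPa

Overburden (lithostatic) stress σ_v:
glacial till: 1980 kg/m³ × 9.8 m/s² × 514 m = 9.974×10^6 Pa = 9.974 MPa
siltstone: 2460 kg/m³ × 9.8 m/s² × 4580 m = 1.104×10^8 Pa = 110.4 MPa
dolomite: 2860 kg/m³ × 9.8 m/s² × 1120 m = 3.139×10^7 Pa = 31.39 MPa
granite: 2700 kg/m³ × 9.8 m/s² × 7904 m = 2.091×10^8 Pa = 209.1 MPa
Total = 9.974 + 110.4 + 31.39 + 209.1 = 360.92 MPa
Pore pressure P_p = 1020 kg/m³ × 9.8 m/s² × 14118 m = 1.411×10^8 Pa = 141.1 MPa
Effective stress σ' = σ_v − P_p = 360.9 − 141.1 = 219.80 MPa = 0.21980 GPa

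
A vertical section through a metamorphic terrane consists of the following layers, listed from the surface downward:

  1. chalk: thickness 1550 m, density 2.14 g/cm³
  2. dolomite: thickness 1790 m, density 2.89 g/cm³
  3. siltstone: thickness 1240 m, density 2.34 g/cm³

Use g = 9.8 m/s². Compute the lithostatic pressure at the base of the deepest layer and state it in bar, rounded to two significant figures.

1100 bar

chalk: 2140 kg/m³ × 9.8 m/s² × 1550 m = 3.251×10^7 Pa = 325.1 bar
dolomite: 2890 kg/m³ × 9.8 m/s² × 1790 m = 5.070×10^7 Pa = 507.0 bar
siltstone: 2340 kg/m³ × 9.8 m/s² × 1240 m = 2.844×10^7 Pa = 284.4 bar
Total = 325.1 + 507.0 + 284.4 = 1116.4 bar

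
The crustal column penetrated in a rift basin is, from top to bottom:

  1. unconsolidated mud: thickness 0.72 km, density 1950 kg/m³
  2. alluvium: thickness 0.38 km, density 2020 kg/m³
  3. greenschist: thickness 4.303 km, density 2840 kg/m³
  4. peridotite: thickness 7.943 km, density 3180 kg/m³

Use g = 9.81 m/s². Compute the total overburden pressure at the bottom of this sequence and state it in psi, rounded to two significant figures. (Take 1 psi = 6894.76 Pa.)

unconsolidated mud: 1950 kg/m³ × 9.81 m/s² × 720 m = 1.377×10^7 Pa = 1998 psi
alluvium: 2020 kg/m³ × 9.81 m/s² × 380 m = 7.530×10^6 Pa = 1092 psi
greenschist: 2840 kg/m³ × 9.81 m/s² × 4303 m = 1.199×10^8 Pa = 17388 psi
peridotite: 3180 kg/m³ × 9.81 m/s² × 7943 m = 2.478×10^8 Pa = 35939 psi
Total = 1998 + 1092 + 17388 + 35939 = 56416 psi

56000 psi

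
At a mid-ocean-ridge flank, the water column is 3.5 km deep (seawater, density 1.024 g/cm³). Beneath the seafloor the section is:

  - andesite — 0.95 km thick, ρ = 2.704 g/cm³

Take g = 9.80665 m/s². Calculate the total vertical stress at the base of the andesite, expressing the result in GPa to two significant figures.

seawater: 1024 kg/m³ × 9.80665 m/s² × 3500 m = 3.515×10^7 Pa = 0.03515 GPa
andesite: 2704 kg/m³ × 9.80665 m/s² × 950 m = 2.519×10^7 Pa = 0.02519 GPa
Total = 0.03515 + 0.02519 = 0.060338 GPa

0.060 GPa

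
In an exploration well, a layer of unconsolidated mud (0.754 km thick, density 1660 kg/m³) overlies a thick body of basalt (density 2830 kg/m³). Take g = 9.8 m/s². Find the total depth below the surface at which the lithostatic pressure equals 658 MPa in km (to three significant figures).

24.0 km

Pressure at base of upper layers: 1660×9.8×754 = 1.227×10^7 Pa = 12.27 MPa
Remaining pressure to be supplied by basalt: 6.580×10^8 − 1.227×10^7 = 6.457×10^8 Pa
Additional depth in basalt = 6.457×10^8 Pa / (2830 kg/m³ × 9.8 m/s²) = 23283 m
Total depth = 754 m + 23283 m = 24037 m
= 24.037 km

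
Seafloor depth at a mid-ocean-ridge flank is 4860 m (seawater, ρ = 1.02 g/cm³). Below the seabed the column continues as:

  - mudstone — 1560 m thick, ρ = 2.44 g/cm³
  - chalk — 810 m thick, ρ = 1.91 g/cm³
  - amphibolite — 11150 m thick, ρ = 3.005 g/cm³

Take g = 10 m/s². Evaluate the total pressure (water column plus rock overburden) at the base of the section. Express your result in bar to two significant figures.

seawater: 1020 kg/m³ × 10 m/s² × 4860 m = 4.957×10^7 Pa = 495.7 bar
mudstone: 2440 kg/m³ × 10 m/s² × 1560 m = 3.806×10^7 Pa = 380.6 bar
chalk: 1910 kg/m³ × 10 m/s² × 810 m = 1.547×10^7 Pa = 154.7 bar
amphibolite: 3005 kg/m³ × 10 m/s² × 11150 m = 3.351×10^8 Pa = 3351 bar
Total = 495.7 + 380.6 + 154.7 + 3351 = 4381.6 bar

4400 bar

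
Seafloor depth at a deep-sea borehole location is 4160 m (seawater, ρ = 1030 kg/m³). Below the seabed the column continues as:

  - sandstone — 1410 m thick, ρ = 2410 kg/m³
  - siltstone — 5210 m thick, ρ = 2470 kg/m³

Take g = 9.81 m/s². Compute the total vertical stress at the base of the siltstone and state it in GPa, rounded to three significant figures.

seawater: 1030 kg/m³ × 9.81 m/s² × 4160 m = 4.203×10^7 Pa = 0.04203 GPa
sandstone: 2410 kg/m³ × 9.81 m/s² × 1410 m = 3.334×10^7 Pa = 0.03334 GPa
siltstone: 2470 kg/m³ × 9.81 m/s² × 5210 m = 1.262×10^8 Pa = 0.1262 GPa
Total = 0.04203 + 0.03334 + 0.1262 = 0.20161 GPa

0.202 GPa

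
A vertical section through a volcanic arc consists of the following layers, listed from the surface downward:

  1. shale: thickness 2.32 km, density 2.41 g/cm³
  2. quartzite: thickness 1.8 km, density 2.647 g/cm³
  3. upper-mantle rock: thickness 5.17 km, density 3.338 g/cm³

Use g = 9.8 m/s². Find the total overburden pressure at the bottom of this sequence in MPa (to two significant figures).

270 MPa

shale: 2410 kg/m³ × 9.8 m/s² × 2320 m = 5.479×10^7 Pa = 54.79 MPa
quartzite: 2647 kg/m³ × 9.8 m/s² × 1800 m = 4.669×10^7 Pa = 46.69 MPa
upper-mantle rock: 3338 kg/m³ × 9.8 m/s² × 5170 m = 1.691×10^8 Pa = 169.1 MPa
Total = 54.79 + 46.69 + 169.1 = 270.61 MPa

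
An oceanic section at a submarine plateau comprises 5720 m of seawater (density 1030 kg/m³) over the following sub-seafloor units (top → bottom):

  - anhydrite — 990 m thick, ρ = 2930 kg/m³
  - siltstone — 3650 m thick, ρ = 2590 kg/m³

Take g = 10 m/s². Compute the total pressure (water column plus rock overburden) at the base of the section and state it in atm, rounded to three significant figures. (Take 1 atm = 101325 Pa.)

seawater: 1030 kg/m³ × 10 m/s² × 5720 m = 5.892×10^7 Pa = 581.5 atm
anhydrite: 2930 kg/m³ × 10 m/s² × 990 m = 2.901×10^7 Pa = 286.3 atm
siltstone: 2590 kg/m³ × 10 m/s² × 3650 m = 9.454×10^7 Pa = 933.0 atm
Total = 581.5 + 286.3 + 933.0 = 1800.7 atm

1800 atm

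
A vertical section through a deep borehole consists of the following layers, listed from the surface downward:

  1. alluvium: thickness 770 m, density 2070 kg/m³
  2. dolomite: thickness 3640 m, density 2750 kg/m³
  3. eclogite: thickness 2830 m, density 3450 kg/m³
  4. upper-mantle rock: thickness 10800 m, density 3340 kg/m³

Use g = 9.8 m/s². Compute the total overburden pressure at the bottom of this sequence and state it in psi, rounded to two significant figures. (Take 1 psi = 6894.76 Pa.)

82000 psi

alluvium: 2070 kg/m³ × 9.8 m/s² × 770 m = 1.562×10^7 Pa = 2266 psi
dolomite: 2750 kg/m³ × 9.8 m/s² × 3640 m = 9.810×10^7 Pa = 14228 psi
eclogite: 3450 kg/m³ × 9.8 m/s² × 2830 m = 9.568×10^7 Pa = 13878 psi
upper-mantle rock: 3340 kg/m³ × 9.8 m/s² × 10800 m = 3.535×10^8 Pa = 51272 psi
Total = 2266 + 14228 + 13878 + 51272 = 81643 psi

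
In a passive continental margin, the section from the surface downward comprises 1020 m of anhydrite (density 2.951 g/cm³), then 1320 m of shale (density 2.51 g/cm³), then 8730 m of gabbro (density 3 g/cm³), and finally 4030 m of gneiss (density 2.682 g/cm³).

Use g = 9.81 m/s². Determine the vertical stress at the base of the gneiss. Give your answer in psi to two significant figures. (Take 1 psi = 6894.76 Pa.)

anhydrite: 2951 kg/m³ × 9.81 m/s² × 1020 m = 2.953×10^7 Pa = 4283 psi
shale: 2510 kg/m³ × 9.81 m/s² × 1320 m = 3.250×10^7 Pa = 4714 psi
gabbro: 3000 kg/m³ × 9.81 m/s² × 8730 m = 2.569×10^8 Pa = 37264 psi
gneiss: 2682 kg/m³ × 9.81 m/s² × 4030 m = 1.060×10^8 Pa = 15378 psi
Total = 4283 + 4714 + 37264 + 15378 = 61639 psi

62000 psi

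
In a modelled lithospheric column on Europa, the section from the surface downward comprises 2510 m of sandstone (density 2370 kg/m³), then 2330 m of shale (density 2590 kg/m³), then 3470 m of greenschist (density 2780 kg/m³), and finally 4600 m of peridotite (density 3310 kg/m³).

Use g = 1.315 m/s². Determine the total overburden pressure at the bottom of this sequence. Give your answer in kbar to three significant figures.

sandstone: 2370 kg/m³ × 1.315 m/s² × 2510 m = 7.823×10^6 Pa = 0.07823 kbar
shale: 2590 kg/m³ × 1.315 m/s² × 2330 m = 7.936×10^6 Pa = 0.07936 kbar
greenschist: 2780 kg/m³ × 1.315 m/s² × 3470 m = 1.269×10^7 Pa = 0.1269 kbar
peridotite: 3310 kg/m³ × 1.315 m/s² × 4600 m = 2.002×10^7 Pa = 0.2002 kbar
Total = 0.07823 + 0.07936 + 0.1269 + 0.2002 = 0.48466 kbar

0.485 kbar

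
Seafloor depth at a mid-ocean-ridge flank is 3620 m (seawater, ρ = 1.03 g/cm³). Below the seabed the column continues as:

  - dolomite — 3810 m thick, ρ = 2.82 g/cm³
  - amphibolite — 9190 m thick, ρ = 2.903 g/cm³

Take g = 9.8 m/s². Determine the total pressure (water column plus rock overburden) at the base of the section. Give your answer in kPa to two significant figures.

400000 kPa

seawater: 1030 kg/m³ × 9.8 m/s² × 3620 m = 3.654×10^7 Pa = 36540 kPa
dolomite: 2820 kg/m³ × 9.8 m/s² × 3810 m = 1.053×10^8 Pa = 1.053×10^5 kPa
amphibolite: 2903 kg/m³ × 9.8 m/s² × 9190 m = 2.614×10^8 Pa = 2.614×10^5 kPa
Total = 36540 + 1.053×10^5 + 2.614×10^5 = 4.0328×10^5 kPa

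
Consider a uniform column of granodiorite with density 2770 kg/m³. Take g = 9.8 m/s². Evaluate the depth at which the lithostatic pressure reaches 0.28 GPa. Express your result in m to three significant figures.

h = P/(ρg) = 0.28 GPa / (2770 kg/m³ × 9.8 m/s²) = 2.800×10^8 Pa / 27146 Pa/m = 10315 m

10300 m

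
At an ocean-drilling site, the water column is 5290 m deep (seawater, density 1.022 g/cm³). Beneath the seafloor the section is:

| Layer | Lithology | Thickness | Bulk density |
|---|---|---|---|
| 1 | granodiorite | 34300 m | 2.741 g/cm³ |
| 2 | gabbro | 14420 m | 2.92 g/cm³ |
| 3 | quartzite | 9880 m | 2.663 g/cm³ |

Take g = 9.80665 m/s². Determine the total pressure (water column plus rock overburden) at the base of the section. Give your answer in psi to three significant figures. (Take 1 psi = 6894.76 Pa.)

239000 psi

seawater: 1022 kg/m³ × 9.80665 m/s² × 5290 m = 5.302×10^7 Pa = 7690 psi
granodiorite: 2741 kg/m³ × 9.80665 m/s² × 34300 m = 9.220×10^8 Pa = 1.337×10^5 psi
gabbro: 2920 kg/m³ × 9.80665 m/s² × 14420 m = 4.129×10^8 Pa = 59889 psi
quartzite: 2663 kg/m³ × 9.80665 m/s² × 9880 m = 2.580×10^8 Pa = 37422 psi
Total = 7690 + 1.337×10^5 + 59889 + 37422 = 2.3872×10^5 psi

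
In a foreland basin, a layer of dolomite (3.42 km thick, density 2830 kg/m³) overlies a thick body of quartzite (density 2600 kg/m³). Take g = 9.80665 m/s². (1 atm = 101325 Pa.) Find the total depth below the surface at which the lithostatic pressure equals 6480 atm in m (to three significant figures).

25400 m

Pressure at base of upper layers: 2830×9.80665×3420 = 9.491×10^7 Pa = 936.7 atm
Remaining pressure to be supplied by quartzite: 6.566×10^8 − 9.491×10^7 = 5.617×10^8 Pa
Additional depth in quartzite = 5.617×10^8 Pa / (2600 kg/m³ × 9.80665 m/s²) = 22029 m
Total depth = 3420 m + 22029 m = 25449 m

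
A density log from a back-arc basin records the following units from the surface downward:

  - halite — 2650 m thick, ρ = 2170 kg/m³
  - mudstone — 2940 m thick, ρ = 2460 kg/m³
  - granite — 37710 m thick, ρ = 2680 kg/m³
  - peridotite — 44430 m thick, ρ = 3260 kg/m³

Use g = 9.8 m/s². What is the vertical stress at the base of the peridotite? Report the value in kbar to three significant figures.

halite: 2170 kg/m³ × 9.8 m/s² × 2650 m = 5.635×10^7 Pa = 0.5635 kbar
mudstone: 2460 kg/m³ × 9.8 m/s² × 2940 m = 7.088×10^7 Pa = 0.7088 kbar
granite: 2680 kg/m³ × 9.8 m/s² × 37710 m = 9.904×10^8 Pa = 9.904 kbar
peridotite: 3260 kg/m³ × 9.8 m/s² × 44430 m = 1.419×10^9 Pa = 14.19 kbar
Total = 0.5635 + 0.7088 + 9.904 + 14.19 = 25.371 kbar

25.4 kbar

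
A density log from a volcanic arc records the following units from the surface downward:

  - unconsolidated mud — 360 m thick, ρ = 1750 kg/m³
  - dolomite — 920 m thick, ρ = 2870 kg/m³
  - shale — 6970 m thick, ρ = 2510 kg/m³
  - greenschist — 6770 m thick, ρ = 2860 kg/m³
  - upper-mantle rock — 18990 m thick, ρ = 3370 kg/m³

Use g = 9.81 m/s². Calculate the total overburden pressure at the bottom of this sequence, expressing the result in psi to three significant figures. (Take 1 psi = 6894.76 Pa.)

148000 psi

unconsolidated mud: 1750 kg/m³ × 9.81 m/s² × 360 m = 6.180×10^6 Pa = 896.4 psi
dolomite: 2870 kg/m³ × 9.81 m/s² × 920 m = 2.590×10^7 Pa = 3757 psi
shale: 2510 kg/m³ × 9.81 m/s² × 6970 m = 1.716×10^8 Pa = 24892 psi
greenschist: 2860 kg/m³ × 9.81 m/s² × 6770 m = 1.899×10^8 Pa = 27549 psi
upper-mantle rock: 3370 kg/m³ × 9.81 m/s² × 18990 m = 6.278×10^8 Pa = 91055 psi
Total = 896.4 + 3757 + 24892 + 27549 + 91055 = 1.4815×10^5 psi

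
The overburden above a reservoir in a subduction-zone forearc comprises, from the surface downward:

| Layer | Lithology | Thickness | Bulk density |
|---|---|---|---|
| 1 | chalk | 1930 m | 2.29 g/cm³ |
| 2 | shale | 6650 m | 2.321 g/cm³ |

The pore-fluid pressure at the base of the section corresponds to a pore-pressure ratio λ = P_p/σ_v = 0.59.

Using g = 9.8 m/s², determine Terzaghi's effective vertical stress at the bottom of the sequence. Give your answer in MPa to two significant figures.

80 MPa

Overburden (lithostatic) stress σ_v:
chalk: 2290 kg/m³ × 9.8 m/s² × 1930 m = 4.331×10^7 Pa = 43.31 MPa
shale: 2321 kg/m³ × 9.8 m/s² × 6650 m = 1.513×10^8 Pa = 151.3 MPa
Total = 43.31 + 151.3 = 194.57 MPa
Pore pressure P_p = λ·σ_v = 0.59 × 194.6 MPa = 114.8 MPa
Effective stress σ' = σ_v − P_p = 194.6 − 114.8 = 79.775 MPa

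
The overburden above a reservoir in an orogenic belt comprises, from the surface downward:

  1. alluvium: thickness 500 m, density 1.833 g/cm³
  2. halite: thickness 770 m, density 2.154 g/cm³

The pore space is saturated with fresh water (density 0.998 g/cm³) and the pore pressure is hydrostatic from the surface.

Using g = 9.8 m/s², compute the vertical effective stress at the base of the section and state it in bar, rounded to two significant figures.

130 bar

Overburden (lithostatic) stress σ_v:
alluvium: 1833 kg/m³ × 9.8 m/s² × 500 m = 8.982×10^6 Pa = 8.982 MPa
halite: 2154 kg/m³ × 9.8 m/s² × 770 m = 1.625×10^7 Pa = 16.25 MPa
Total = 8.982 + 16.25 = 25.236 MPa
Pore pressure P_p = 998 kg/m³ × 9.8 m/s² × 1270 m = 1.242×10^7 Pa = 12.42 MPa
Effective stress σ' = σ_v − P_p = 25.24 − 12.42 = 12.815 MPa = 128.15 bar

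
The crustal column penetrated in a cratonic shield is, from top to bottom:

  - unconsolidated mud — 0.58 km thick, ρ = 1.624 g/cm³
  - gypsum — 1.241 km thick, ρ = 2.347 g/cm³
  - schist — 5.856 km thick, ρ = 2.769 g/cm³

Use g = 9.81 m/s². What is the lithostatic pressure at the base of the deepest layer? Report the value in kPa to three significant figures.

unconsolidated mud: 1624 kg/m³ × 9.81 m/s² × 580 m = 9.240×10^6 Pa = 9240 kPa
gypsum: 2347 kg/m³ × 9.81 m/s² × 1241 m = 2.857×10^7 Pa = 28573 kPa
schist: 2769 kg/m³ × 9.81 m/s² × 5856 m = 1.591×10^8 Pa = 1.591×10^5 kPa
Total = 9240 + 28573 + 1.591×10^5 = 1.9688×10^5 kPa

197000 kPa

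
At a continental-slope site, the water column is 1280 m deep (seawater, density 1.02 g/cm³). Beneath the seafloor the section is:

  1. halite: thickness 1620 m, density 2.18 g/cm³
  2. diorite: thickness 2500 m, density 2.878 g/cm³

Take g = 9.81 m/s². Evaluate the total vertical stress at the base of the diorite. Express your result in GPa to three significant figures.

seawater: 1020 kg/m³ × 9.81 m/s² × 1280 m = 1.281×10^7 Pa = 0.01281 GPa
halite: 2180 kg/m³ × 9.81 m/s² × 1620 m = 3.464×10^7 Pa = 0.03464 GPa
diorite: 2878 kg/m³ × 9.81 m/s² × 2500 m = 7.058×10^7 Pa = 0.07058 GPa
Total = 0.01281 + 0.03464 + 0.07058 = 0.11804 GPa

0.118 GPa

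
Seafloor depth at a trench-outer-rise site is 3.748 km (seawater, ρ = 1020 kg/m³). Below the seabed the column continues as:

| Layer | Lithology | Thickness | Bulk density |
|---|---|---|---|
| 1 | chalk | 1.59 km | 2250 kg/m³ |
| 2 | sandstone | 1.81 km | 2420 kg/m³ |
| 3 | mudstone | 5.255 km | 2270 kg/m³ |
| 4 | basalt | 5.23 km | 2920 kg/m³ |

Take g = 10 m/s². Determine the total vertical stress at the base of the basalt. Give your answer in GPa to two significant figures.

seawater: 1020 kg/m³ × 10 m/s² × 3748 m = 3.823×10^7 Pa = 0.03823 GPa
chalk: 2250 kg/m³ × 10 m/s² × 1590 m = 3.578×10^7 Pa = 0.03578 GPa
sandstone: 2420 kg/m³ × 10 m/s² × 1810 m = 4.380×10^7 Pa = 0.04380 GPa
mudstone: 2270 kg/m³ × 10 m/s² × 5255 m = 1.193×10^8 Pa = 0.1193 GPa
basalt: 2920 kg/m³ × 10 m/s² × 5230 m = 1.527×10^8 Pa = 0.1527 GPa
Total = 0.03823 + 0.03578 + 0.04380 + 0.1193 + 0.1527 = 0.38981 GPa

0.39 GPa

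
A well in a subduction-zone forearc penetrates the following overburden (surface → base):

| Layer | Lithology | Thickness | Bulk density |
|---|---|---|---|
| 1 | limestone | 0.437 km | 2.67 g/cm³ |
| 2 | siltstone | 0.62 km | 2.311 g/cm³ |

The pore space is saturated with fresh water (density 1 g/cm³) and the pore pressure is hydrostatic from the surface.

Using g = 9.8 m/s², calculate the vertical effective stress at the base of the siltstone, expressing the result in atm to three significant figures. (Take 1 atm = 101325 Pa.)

149 atm

Overburden (lithostatic) stress σ_v:
limestone: 2670 kg/m³ × 9.8 m/s² × 437 m = 1.143×10^7 Pa = 11.43 MPa
siltstone: 2311 kg/m³ × 9.8 m/s² × 620 m = 1.404×10^7 Pa = 14.04 MPa
Total = 11.43 + 14.04 = 25.476 MPa
Pore pressure P_p = 1000 kg/m³ × 9.8 m/s² × 1057 m = 1.036×10^7 Pa = 10.36 MPa
Effective stress σ' = σ_v − P_p = 25.48 − 10.36 = 15.118 MPa = 149.20 atm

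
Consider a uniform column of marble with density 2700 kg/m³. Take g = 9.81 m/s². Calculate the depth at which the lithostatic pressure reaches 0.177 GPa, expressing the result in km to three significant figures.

h = P/(ρg) = 0.177 GPa / (2700 kg/m³ × 9.81 m/s²) = 1.770×10^8 Pa / 26487 Pa/m = 6682.5 m
= 6.6825 km

6.68 km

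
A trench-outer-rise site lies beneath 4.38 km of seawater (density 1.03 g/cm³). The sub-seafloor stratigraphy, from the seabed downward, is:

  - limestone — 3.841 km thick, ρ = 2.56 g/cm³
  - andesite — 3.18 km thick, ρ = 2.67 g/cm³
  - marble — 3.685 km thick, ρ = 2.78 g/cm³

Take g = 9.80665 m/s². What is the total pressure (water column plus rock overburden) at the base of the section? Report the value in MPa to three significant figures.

seawater: 1030 kg/m³ × 9.80665 m/s² × 4380 m = 4.424×10^7 Pa = 44.24 MPa
limestone: 2560 kg/m³ × 9.80665 m/s² × 3841 m = 9.643×10^7 Pa = 96.43 MPa
andesite: 2670 kg/m³ × 9.80665 m/s² × 3180 m = 8.326×10^7 Pa = 83.26 MPa
marble: 2780 kg/m³ × 9.80665 m/s² × 3685 m = 1.005×10^8 Pa = 100.5 MPa
Total = 44.24 + 96.43 + 83.26 + 100.5 = 324.40 MPa

324 MPa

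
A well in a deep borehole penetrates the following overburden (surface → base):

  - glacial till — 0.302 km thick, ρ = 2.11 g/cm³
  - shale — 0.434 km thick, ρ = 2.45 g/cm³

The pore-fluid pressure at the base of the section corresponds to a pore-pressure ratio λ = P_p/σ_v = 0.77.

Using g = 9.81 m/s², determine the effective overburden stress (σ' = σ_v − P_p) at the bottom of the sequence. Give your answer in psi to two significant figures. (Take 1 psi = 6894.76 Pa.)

560 psi

Overburden (lithostatic) stress σ_v:
glacial till: 2110 kg/m³ × 9.81 m/s² × 302 m = 6.251×10^6 Pa = 6.251 MPa
shale: 2450 kg/m³ × 9.81 m/s² × 434 m = 1.043×10^7 Pa = 10.43 MPa
Total = 6.251 + 10.43 = 16.682 MPa
Pore pressure P_p = λ·σ_v = 0.77 × 16.68 MPa = 12.85 MPa
Effective stress σ' = σ_v − P_p = 16.68 − 12.85 = 3.8369 MPa = 556.49 psi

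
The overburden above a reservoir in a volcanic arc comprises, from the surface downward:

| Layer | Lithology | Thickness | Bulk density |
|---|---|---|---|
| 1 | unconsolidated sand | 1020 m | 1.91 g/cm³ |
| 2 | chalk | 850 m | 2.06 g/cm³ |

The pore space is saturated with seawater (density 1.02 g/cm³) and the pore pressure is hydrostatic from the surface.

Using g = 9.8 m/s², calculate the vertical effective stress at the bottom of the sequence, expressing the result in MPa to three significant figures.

17.6 MPa

Overburden (lithostatic) stress σ_v:
unconsolidated sand: 1910 kg/m³ × 9.8 m/s² × 1020 m = 1.909×10^7 Pa = 19.09 MPa
chalk: 2060 kg/m³ × 9.8 m/s² × 850 m = 1.716×10^7 Pa = 17.16 MPa
Total = 19.09 + 17.16 = 36.252 MPa
Pore pressure P_p = 1020 kg/m³ × 9.8 m/s² × 1870 m = 1.869×10^7 Pa = 18.69 MPa
Effective stress σ' = σ_v − P_p = 36.25 − 18.69 = 17.560 MPa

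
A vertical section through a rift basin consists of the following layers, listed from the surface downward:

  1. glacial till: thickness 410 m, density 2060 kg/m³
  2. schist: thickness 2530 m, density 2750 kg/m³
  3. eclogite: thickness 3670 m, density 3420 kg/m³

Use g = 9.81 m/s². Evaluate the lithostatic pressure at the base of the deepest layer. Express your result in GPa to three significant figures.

glacial till: 2060 kg/m³ × 9.81 m/s² × 410 m = 8.286×10^6 Pa = 8.286×10^-3 GPa
schist: 2750 kg/m³ × 9.81 m/s² × 2530 m = 6.825×10^7 Pa = 0.06825 GPa
eclogite: 3420 kg/m³ × 9.81 m/s² × 3670 m = 1.231×10^8 Pa = 0.1231 GPa
Total = 8.286×10^-3 + 0.06825 + 0.1231 = 0.19967 GPa

0.200 GPa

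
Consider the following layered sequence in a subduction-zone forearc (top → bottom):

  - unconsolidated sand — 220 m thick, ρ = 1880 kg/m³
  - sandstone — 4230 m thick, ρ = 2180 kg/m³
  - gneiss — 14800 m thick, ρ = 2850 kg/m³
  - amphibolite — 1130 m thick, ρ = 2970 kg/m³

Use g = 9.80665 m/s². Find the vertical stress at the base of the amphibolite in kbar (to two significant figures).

5.4 kbar

unconsolidated sand: 1880 kg/m³ × 9.80665 m/s² × 220 m = 4.056×10^6 Pa = 0.04056 kbar
sandstone: 2180 kg/m³ × 9.80665 m/s² × 4230 m = 9.043×10^7 Pa = 0.9043 kbar
gneiss: 2850 kg/m³ × 9.80665 m/s² × 14800 m = 4.136×10^8 Pa = 4.136 kbar
amphibolite: 2970 kg/m³ × 9.80665 m/s² × 1130 m = 3.291×10^7 Pa = 0.3291 kbar
Total = 0.04056 + 0.9043 + 4.136 + 0.3291 = 5.4104 kbar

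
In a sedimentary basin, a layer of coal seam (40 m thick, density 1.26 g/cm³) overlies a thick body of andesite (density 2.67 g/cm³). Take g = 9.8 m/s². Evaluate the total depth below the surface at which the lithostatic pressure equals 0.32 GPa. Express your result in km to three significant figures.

Pressure at base of upper layers: 1260×9.8×40 = 4.939×10^5 Pa = 4.939×10^-4 GPa
Remaining pressure to be supplied by andesite: 3.200×10^8 − 4.939×10^5 = 3.195×10^8 Pa
Additional depth in andesite = 3.195×10^8 Pa / (2670 kg/m³ × 9.8 m/s²) = 12211 m
Total depth = 40 m + 12211 m = 12251 m
= 12.251 km

12.3 km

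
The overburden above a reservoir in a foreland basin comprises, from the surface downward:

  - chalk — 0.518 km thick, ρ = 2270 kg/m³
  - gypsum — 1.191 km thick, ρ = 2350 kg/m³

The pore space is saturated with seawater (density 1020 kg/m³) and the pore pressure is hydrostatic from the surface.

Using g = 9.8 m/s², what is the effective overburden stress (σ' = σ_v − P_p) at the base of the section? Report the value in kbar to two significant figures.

0.22 kbar

Overburden (lithostatic) stress σ_v:
chalk: 2270 kg/m³ × 9.8 m/s² × 518 m = 1.152×10^7 Pa = 11.52 MPa
gypsum: 2350 kg/m³ × 9.8 m/s² × 1191 m = 2.743×10^7 Pa = 27.43 MPa
Total = 11.52 + 27.43 = 38.952 MPa
Pore pressure P_p = 1020 kg/m³ × 9.8 m/s² × 1709 m = 1.708×10^7 Pa = 17.08 MPa
Effective stress σ' = σ_v − P_p = 38.95 − 17.08 = 21.869 MPa = 0.21869 kbar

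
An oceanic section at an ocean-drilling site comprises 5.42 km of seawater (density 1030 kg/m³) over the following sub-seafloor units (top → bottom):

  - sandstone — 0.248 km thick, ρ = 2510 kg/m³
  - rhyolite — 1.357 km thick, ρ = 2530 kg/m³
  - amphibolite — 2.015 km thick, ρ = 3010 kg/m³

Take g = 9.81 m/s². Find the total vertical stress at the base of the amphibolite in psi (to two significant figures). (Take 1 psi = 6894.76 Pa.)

seawater: 1030 kg/m³ × 9.81 m/s² × 5420 m = 5.477×10^7 Pa = 7943 psi
sandstone: 2510 kg/m³ × 9.81 m/s² × 248 m = 6.107×10^6 Pa = 885.7 psi
rhyolite: 2530 kg/m³ × 9.81 m/s² × 1357 m = 3.368×10^7 Pa = 4885 psi
amphibolite: 3010 kg/m³ × 9.81 m/s² × 2015 m = 5.950×10^7 Pa = 8630 psi
Total = 7943 + 885.7 + 4885 + 8630 = 22343 psi

22000 psi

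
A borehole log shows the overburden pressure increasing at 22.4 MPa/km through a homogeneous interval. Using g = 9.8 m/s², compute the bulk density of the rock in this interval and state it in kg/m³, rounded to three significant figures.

2290 kg/m³

ρ = (dP/dz)/g = 22.4 MPa/km / 9.8 m/s² = 22400 Pa/m / 9.8 m/s² = 2285.7 kg/m³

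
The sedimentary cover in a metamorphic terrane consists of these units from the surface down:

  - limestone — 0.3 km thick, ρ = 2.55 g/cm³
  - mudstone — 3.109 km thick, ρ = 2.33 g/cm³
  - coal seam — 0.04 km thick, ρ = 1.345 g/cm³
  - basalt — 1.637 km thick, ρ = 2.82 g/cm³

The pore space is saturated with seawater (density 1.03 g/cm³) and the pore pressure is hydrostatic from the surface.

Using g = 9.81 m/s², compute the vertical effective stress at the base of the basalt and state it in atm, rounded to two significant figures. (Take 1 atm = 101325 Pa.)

Overburden (lithostatic) stress σ_v:
limestone: 2550 kg/m³ × 9.81 m/s² × 300 m = 7.505×10^6 Pa = 7.505 MPa
mudstone: 2330 kg/m³ × 9.81 m/s² × 3109 m = 7.106×10^7 Pa = 71.06 MPa
coal seam: 1345 kg/m³ × 9.81 m/s² × 40 m = 5.278×10^5 Pa = 0.5278 MPa
basalt: 2820 kg/m³ × 9.81 m/s² × 1637 m = 4.529×10^7 Pa = 45.29 MPa
Total = 7.505 + 71.06 + 0.5278 + 45.29 = 124.38 MPa
Pore pressure P_p = 1030 kg/m³ × 9.81 m/s² × 5086 m = 5.139×10^7 Pa = 51.39 MPa
Effective stress σ' = σ_v − P_p = 124.4 − 51.39 = 72.992 MPa = 720.37 atm

720 atm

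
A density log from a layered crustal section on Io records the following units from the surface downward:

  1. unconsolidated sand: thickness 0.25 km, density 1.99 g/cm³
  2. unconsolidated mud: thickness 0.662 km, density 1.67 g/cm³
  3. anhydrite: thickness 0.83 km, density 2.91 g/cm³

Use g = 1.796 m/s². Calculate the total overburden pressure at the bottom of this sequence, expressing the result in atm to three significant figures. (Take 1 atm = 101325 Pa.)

71.2 atm

unconsolidated sand: 1990 kg/m³ × 1.796 m/s² × 250 m = 8.935×10^5 Pa = 8.818 atm
unconsolidated mud: 1670 kg/m³ × 1.796 m/s² × 662 m = 1.986×10^6 Pa = 19.60 atm
anhydrite: 2910 kg/m³ × 1.796 m/s² × 830 m = 4.338×10^6 Pa = 42.81 atm
Total = 8.818 + 19.60 + 42.81 = 71.226 atm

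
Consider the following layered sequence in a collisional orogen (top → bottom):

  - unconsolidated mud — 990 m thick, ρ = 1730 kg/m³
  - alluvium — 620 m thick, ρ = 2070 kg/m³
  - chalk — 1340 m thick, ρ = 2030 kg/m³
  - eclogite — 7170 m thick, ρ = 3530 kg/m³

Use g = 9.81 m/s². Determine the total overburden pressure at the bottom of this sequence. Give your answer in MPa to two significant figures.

300 MPa

unconsolidated mud: 1730 kg/m³ × 9.81 m/s² × 990 m = 1.680×10^7 Pa = 16.80 MPa
alluvium: 2070 kg/m³ × 9.81 m/s² × 620 m = 1.259×10^7 Pa = 12.59 MPa
chalk: 2030 kg/m³ × 9.81 m/s² × 1340 m = 2.669×10^7 Pa = 26.69 MPa
eclogite: 3530 kg/m³ × 9.81 m/s² × 7170 m = 2.483×10^8 Pa = 248.3 MPa
Total = 16.80 + 12.59 + 26.69 + 248.3 = 304.37 MPa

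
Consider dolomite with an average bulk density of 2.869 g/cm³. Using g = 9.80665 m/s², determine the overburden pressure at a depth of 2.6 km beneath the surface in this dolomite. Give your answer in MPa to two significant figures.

dolomite: 2869 kg/m³ × 9.80665 m/s² × 2600 m = 7.315×10^7 Pa = 73.15 MPa

73 MPa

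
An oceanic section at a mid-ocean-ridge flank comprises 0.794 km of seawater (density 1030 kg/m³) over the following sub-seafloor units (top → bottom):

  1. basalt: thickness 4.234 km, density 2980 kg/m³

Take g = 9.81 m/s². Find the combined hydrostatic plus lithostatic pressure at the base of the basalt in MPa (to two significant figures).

seawater: 1030 kg/m³ × 9.81 m/s² × 794 m = 8.023×10^6 Pa = 8.023 MPa
basalt: 2980 kg/m³ × 9.81 m/s² × 4234 m = 1.238×10^8 Pa = 123.8 MPa
Total = 8.023 + 123.8 = 131.80 MPa

130 MPa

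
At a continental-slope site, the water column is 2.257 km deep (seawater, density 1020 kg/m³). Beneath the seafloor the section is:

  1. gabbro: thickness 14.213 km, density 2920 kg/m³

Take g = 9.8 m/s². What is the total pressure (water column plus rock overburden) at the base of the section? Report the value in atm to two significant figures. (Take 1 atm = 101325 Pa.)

4200 atm

seawater: 1020 kg/m³ × 9.8 m/s² × 2257 m = 2.256×10^7 Pa = 222.7 atm
gabbro: 2920 kg/m³ × 9.8 m/s² × 14213 m = 4.067×10^8 Pa = 4014 atm
Total = 222.7 + 4014 = 4236.7 atm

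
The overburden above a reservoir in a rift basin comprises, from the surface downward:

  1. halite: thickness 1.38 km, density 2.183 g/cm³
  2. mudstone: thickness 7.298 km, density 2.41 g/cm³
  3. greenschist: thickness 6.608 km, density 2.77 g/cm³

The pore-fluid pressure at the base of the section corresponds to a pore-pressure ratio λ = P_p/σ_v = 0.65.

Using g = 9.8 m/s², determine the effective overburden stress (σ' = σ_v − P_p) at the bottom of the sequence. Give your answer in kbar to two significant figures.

1.3 kbar

Overburden (lithostatic) stress σ_v:
halite: 2183 kg/m³ × 9.8 m/s² × 1380 m = 2.952×10^7 Pa = 29.52 MPa
mudstone: 2410 kg/m³ × 9.8 m/s² × 7298 m = 1.724×10^8 Pa = 172.4 MPa
greenschist: 2770 kg/m³ × 9.8 m/s² × 6608 m = 1.794×10^8 Pa = 179.4 MPa
Total = 29.52 + 172.4 + 179.4 = 381.27 MPa
Pore pressure P_p = λ·σ_v = 0.65 × 381.3 MPa = 247.8 MPa
Effective stress σ' = σ_v − P_p = 381.3 − 247.8 = 133.44 MPa = 1.3344 kbar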